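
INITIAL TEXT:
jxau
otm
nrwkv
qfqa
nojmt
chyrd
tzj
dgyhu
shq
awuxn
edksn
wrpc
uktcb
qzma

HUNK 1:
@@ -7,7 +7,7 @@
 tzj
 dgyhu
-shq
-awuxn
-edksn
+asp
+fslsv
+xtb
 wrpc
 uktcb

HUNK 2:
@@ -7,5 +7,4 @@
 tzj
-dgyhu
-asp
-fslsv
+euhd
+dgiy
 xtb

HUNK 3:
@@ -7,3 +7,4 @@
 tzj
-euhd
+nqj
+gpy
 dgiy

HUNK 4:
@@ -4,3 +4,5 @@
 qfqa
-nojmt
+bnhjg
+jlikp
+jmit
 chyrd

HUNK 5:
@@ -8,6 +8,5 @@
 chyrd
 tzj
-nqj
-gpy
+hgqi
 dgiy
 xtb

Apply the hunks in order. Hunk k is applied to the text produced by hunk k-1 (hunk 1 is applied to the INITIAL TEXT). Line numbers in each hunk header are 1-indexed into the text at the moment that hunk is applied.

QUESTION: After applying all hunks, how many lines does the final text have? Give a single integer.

Answer: 15

Derivation:
Hunk 1: at line 7 remove [shq,awuxn,edksn] add [asp,fslsv,xtb] -> 14 lines: jxau otm nrwkv qfqa nojmt chyrd tzj dgyhu asp fslsv xtb wrpc uktcb qzma
Hunk 2: at line 7 remove [dgyhu,asp,fslsv] add [euhd,dgiy] -> 13 lines: jxau otm nrwkv qfqa nojmt chyrd tzj euhd dgiy xtb wrpc uktcb qzma
Hunk 3: at line 7 remove [euhd] add [nqj,gpy] -> 14 lines: jxau otm nrwkv qfqa nojmt chyrd tzj nqj gpy dgiy xtb wrpc uktcb qzma
Hunk 4: at line 4 remove [nojmt] add [bnhjg,jlikp,jmit] -> 16 lines: jxau otm nrwkv qfqa bnhjg jlikp jmit chyrd tzj nqj gpy dgiy xtb wrpc uktcb qzma
Hunk 5: at line 8 remove [nqj,gpy] add [hgqi] -> 15 lines: jxau otm nrwkv qfqa bnhjg jlikp jmit chyrd tzj hgqi dgiy xtb wrpc uktcb qzma
Final line count: 15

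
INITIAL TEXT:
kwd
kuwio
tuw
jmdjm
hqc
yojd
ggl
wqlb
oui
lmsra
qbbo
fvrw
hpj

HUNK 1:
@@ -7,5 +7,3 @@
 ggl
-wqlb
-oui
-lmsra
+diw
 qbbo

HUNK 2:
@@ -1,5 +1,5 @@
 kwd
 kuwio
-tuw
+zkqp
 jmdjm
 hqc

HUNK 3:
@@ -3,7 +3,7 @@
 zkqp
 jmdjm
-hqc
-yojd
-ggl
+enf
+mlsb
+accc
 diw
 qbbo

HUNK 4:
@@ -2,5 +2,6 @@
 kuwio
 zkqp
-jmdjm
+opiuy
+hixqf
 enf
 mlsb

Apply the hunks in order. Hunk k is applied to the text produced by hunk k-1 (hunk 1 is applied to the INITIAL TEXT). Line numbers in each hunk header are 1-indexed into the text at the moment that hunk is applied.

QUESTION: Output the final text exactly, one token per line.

Answer: kwd
kuwio
zkqp
opiuy
hixqf
enf
mlsb
accc
diw
qbbo
fvrw
hpj

Derivation:
Hunk 1: at line 7 remove [wqlb,oui,lmsra] add [diw] -> 11 lines: kwd kuwio tuw jmdjm hqc yojd ggl diw qbbo fvrw hpj
Hunk 2: at line 1 remove [tuw] add [zkqp] -> 11 lines: kwd kuwio zkqp jmdjm hqc yojd ggl diw qbbo fvrw hpj
Hunk 3: at line 3 remove [hqc,yojd,ggl] add [enf,mlsb,accc] -> 11 lines: kwd kuwio zkqp jmdjm enf mlsb accc diw qbbo fvrw hpj
Hunk 4: at line 2 remove [jmdjm] add [opiuy,hixqf] -> 12 lines: kwd kuwio zkqp opiuy hixqf enf mlsb accc diw qbbo fvrw hpj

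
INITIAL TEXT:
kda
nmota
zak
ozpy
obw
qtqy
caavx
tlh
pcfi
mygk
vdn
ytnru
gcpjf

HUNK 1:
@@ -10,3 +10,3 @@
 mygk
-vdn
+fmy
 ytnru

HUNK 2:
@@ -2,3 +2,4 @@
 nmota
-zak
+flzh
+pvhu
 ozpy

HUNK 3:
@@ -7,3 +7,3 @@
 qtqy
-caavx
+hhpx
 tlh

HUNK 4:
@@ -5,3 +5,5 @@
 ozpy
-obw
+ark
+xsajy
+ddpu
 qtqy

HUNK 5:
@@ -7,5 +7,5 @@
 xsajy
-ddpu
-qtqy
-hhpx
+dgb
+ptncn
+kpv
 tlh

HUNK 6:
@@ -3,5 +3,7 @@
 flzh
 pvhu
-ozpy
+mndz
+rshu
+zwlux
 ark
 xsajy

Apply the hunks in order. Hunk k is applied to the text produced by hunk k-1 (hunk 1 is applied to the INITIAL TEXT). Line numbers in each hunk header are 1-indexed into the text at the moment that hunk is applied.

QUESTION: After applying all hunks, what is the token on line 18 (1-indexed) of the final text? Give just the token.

Answer: gcpjf

Derivation:
Hunk 1: at line 10 remove [vdn] add [fmy] -> 13 lines: kda nmota zak ozpy obw qtqy caavx tlh pcfi mygk fmy ytnru gcpjf
Hunk 2: at line 2 remove [zak] add [flzh,pvhu] -> 14 lines: kda nmota flzh pvhu ozpy obw qtqy caavx tlh pcfi mygk fmy ytnru gcpjf
Hunk 3: at line 7 remove [caavx] add [hhpx] -> 14 lines: kda nmota flzh pvhu ozpy obw qtqy hhpx tlh pcfi mygk fmy ytnru gcpjf
Hunk 4: at line 5 remove [obw] add [ark,xsajy,ddpu] -> 16 lines: kda nmota flzh pvhu ozpy ark xsajy ddpu qtqy hhpx tlh pcfi mygk fmy ytnru gcpjf
Hunk 5: at line 7 remove [ddpu,qtqy,hhpx] add [dgb,ptncn,kpv] -> 16 lines: kda nmota flzh pvhu ozpy ark xsajy dgb ptncn kpv tlh pcfi mygk fmy ytnru gcpjf
Hunk 6: at line 3 remove [ozpy] add [mndz,rshu,zwlux] -> 18 lines: kda nmota flzh pvhu mndz rshu zwlux ark xsajy dgb ptncn kpv tlh pcfi mygk fmy ytnru gcpjf
Final line 18: gcpjf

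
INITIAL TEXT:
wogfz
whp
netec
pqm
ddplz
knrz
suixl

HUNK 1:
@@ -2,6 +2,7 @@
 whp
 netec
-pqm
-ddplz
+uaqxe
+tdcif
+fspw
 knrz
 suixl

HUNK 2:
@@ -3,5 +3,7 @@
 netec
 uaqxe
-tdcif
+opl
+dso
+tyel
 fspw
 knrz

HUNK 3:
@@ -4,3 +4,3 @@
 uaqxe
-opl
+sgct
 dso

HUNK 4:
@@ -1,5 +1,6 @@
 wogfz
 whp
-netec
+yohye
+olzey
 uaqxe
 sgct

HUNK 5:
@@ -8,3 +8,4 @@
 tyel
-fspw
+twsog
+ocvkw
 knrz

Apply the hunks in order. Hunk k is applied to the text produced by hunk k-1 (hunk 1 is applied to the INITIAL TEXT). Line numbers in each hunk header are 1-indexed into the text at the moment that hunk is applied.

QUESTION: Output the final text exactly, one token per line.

Hunk 1: at line 2 remove [pqm,ddplz] add [uaqxe,tdcif,fspw] -> 8 lines: wogfz whp netec uaqxe tdcif fspw knrz suixl
Hunk 2: at line 3 remove [tdcif] add [opl,dso,tyel] -> 10 lines: wogfz whp netec uaqxe opl dso tyel fspw knrz suixl
Hunk 3: at line 4 remove [opl] add [sgct] -> 10 lines: wogfz whp netec uaqxe sgct dso tyel fspw knrz suixl
Hunk 4: at line 1 remove [netec] add [yohye,olzey] -> 11 lines: wogfz whp yohye olzey uaqxe sgct dso tyel fspw knrz suixl
Hunk 5: at line 8 remove [fspw] add [twsog,ocvkw] -> 12 lines: wogfz whp yohye olzey uaqxe sgct dso tyel twsog ocvkw knrz suixl

Answer: wogfz
whp
yohye
olzey
uaqxe
sgct
dso
tyel
twsog
ocvkw
knrz
suixl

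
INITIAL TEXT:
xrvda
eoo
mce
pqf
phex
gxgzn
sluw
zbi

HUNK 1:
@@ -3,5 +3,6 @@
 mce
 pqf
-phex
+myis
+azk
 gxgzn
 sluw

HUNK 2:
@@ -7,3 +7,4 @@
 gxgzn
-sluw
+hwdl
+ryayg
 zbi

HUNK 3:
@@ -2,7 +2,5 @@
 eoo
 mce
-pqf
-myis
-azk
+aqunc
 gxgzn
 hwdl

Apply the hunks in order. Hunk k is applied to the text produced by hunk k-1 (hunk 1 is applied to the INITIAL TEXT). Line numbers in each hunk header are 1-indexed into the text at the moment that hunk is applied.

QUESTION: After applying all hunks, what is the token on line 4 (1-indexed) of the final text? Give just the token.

Hunk 1: at line 3 remove [phex] add [myis,azk] -> 9 lines: xrvda eoo mce pqf myis azk gxgzn sluw zbi
Hunk 2: at line 7 remove [sluw] add [hwdl,ryayg] -> 10 lines: xrvda eoo mce pqf myis azk gxgzn hwdl ryayg zbi
Hunk 3: at line 2 remove [pqf,myis,azk] add [aqunc] -> 8 lines: xrvda eoo mce aqunc gxgzn hwdl ryayg zbi
Final line 4: aqunc

Answer: aqunc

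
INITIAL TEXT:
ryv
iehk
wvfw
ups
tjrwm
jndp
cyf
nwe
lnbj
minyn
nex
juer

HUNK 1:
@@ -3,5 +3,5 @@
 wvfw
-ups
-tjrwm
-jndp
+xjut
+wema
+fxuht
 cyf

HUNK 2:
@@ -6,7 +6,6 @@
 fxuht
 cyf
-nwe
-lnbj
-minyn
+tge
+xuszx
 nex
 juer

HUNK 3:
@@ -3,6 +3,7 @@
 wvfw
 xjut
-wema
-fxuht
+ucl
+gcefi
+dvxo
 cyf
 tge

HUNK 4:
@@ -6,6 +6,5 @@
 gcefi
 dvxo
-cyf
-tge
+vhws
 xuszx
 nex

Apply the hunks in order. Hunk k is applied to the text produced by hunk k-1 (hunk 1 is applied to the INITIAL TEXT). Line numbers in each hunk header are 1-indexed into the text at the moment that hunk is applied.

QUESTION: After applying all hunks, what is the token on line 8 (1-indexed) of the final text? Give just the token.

Answer: vhws

Derivation:
Hunk 1: at line 3 remove [ups,tjrwm,jndp] add [xjut,wema,fxuht] -> 12 lines: ryv iehk wvfw xjut wema fxuht cyf nwe lnbj minyn nex juer
Hunk 2: at line 6 remove [nwe,lnbj,minyn] add [tge,xuszx] -> 11 lines: ryv iehk wvfw xjut wema fxuht cyf tge xuszx nex juer
Hunk 3: at line 3 remove [wema,fxuht] add [ucl,gcefi,dvxo] -> 12 lines: ryv iehk wvfw xjut ucl gcefi dvxo cyf tge xuszx nex juer
Hunk 4: at line 6 remove [cyf,tge] add [vhws] -> 11 lines: ryv iehk wvfw xjut ucl gcefi dvxo vhws xuszx nex juer
Final line 8: vhws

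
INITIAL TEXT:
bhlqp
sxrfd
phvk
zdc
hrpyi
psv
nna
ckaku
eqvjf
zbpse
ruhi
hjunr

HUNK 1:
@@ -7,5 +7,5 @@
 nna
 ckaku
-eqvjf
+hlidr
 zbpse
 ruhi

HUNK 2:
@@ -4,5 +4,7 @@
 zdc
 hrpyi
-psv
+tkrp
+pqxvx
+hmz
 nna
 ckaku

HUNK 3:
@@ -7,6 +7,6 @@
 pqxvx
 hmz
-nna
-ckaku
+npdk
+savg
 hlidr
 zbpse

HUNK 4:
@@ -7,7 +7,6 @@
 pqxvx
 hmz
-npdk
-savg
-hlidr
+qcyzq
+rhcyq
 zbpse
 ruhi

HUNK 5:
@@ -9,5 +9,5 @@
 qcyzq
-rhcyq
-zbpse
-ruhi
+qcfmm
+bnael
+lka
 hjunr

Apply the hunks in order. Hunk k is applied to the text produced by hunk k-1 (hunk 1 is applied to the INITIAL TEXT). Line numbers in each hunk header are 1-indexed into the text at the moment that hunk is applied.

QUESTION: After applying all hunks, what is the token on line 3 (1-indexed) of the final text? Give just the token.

Answer: phvk

Derivation:
Hunk 1: at line 7 remove [eqvjf] add [hlidr] -> 12 lines: bhlqp sxrfd phvk zdc hrpyi psv nna ckaku hlidr zbpse ruhi hjunr
Hunk 2: at line 4 remove [psv] add [tkrp,pqxvx,hmz] -> 14 lines: bhlqp sxrfd phvk zdc hrpyi tkrp pqxvx hmz nna ckaku hlidr zbpse ruhi hjunr
Hunk 3: at line 7 remove [nna,ckaku] add [npdk,savg] -> 14 lines: bhlqp sxrfd phvk zdc hrpyi tkrp pqxvx hmz npdk savg hlidr zbpse ruhi hjunr
Hunk 4: at line 7 remove [npdk,savg,hlidr] add [qcyzq,rhcyq] -> 13 lines: bhlqp sxrfd phvk zdc hrpyi tkrp pqxvx hmz qcyzq rhcyq zbpse ruhi hjunr
Hunk 5: at line 9 remove [rhcyq,zbpse,ruhi] add [qcfmm,bnael,lka] -> 13 lines: bhlqp sxrfd phvk zdc hrpyi tkrp pqxvx hmz qcyzq qcfmm bnael lka hjunr
Final line 3: phvk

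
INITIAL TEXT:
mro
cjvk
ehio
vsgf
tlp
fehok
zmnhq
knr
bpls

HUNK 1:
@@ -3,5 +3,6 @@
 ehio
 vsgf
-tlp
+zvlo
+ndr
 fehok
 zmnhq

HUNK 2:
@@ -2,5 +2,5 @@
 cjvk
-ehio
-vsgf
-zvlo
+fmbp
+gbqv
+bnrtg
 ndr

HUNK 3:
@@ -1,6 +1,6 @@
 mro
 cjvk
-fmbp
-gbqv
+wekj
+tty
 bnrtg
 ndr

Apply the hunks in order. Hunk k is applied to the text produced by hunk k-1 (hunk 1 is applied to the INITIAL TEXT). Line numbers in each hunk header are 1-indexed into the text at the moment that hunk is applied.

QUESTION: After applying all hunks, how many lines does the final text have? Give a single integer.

Hunk 1: at line 3 remove [tlp] add [zvlo,ndr] -> 10 lines: mro cjvk ehio vsgf zvlo ndr fehok zmnhq knr bpls
Hunk 2: at line 2 remove [ehio,vsgf,zvlo] add [fmbp,gbqv,bnrtg] -> 10 lines: mro cjvk fmbp gbqv bnrtg ndr fehok zmnhq knr bpls
Hunk 3: at line 1 remove [fmbp,gbqv] add [wekj,tty] -> 10 lines: mro cjvk wekj tty bnrtg ndr fehok zmnhq knr bpls
Final line count: 10

Answer: 10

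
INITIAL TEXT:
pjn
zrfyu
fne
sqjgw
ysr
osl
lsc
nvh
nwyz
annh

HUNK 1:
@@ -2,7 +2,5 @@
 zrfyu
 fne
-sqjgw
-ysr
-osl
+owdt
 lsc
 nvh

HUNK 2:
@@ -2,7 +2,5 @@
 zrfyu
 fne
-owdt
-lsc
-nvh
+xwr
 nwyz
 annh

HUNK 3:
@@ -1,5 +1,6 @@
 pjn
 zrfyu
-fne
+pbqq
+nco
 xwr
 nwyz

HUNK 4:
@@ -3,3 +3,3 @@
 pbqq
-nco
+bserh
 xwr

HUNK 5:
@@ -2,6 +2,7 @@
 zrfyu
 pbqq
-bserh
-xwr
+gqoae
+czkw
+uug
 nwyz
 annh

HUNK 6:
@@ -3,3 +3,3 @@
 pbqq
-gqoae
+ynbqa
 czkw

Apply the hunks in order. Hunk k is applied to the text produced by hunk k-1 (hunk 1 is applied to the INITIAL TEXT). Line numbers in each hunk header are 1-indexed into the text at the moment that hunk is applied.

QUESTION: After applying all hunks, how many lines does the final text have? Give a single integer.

Hunk 1: at line 2 remove [sqjgw,ysr,osl] add [owdt] -> 8 lines: pjn zrfyu fne owdt lsc nvh nwyz annh
Hunk 2: at line 2 remove [owdt,lsc,nvh] add [xwr] -> 6 lines: pjn zrfyu fne xwr nwyz annh
Hunk 3: at line 1 remove [fne] add [pbqq,nco] -> 7 lines: pjn zrfyu pbqq nco xwr nwyz annh
Hunk 4: at line 3 remove [nco] add [bserh] -> 7 lines: pjn zrfyu pbqq bserh xwr nwyz annh
Hunk 5: at line 2 remove [bserh,xwr] add [gqoae,czkw,uug] -> 8 lines: pjn zrfyu pbqq gqoae czkw uug nwyz annh
Hunk 6: at line 3 remove [gqoae] add [ynbqa] -> 8 lines: pjn zrfyu pbqq ynbqa czkw uug nwyz annh
Final line count: 8

Answer: 8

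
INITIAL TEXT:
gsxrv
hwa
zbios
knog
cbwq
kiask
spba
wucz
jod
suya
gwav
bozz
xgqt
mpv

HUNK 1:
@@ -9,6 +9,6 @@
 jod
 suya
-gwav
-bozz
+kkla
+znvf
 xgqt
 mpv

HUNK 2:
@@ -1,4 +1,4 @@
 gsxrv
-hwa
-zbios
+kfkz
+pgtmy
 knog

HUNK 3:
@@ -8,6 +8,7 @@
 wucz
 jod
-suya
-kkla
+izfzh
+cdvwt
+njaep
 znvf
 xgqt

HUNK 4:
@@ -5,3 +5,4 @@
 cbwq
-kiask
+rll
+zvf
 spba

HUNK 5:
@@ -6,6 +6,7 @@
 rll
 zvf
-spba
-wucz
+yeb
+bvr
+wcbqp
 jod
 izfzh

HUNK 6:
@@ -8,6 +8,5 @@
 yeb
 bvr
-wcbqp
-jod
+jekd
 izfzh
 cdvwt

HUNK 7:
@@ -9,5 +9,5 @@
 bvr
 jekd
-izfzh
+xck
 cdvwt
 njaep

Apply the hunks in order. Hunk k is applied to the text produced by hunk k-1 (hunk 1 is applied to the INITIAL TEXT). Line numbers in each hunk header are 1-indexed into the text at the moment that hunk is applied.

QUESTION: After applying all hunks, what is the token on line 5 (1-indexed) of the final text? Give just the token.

Hunk 1: at line 9 remove [gwav,bozz] add [kkla,znvf] -> 14 lines: gsxrv hwa zbios knog cbwq kiask spba wucz jod suya kkla znvf xgqt mpv
Hunk 2: at line 1 remove [hwa,zbios] add [kfkz,pgtmy] -> 14 lines: gsxrv kfkz pgtmy knog cbwq kiask spba wucz jod suya kkla znvf xgqt mpv
Hunk 3: at line 8 remove [suya,kkla] add [izfzh,cdvwt,njaep] -> 15 lines: gsxrv kfkz pgtmy knog cbwq kiask spba wucz jod izfzh cdvwt njaep znvf xgqt mpv
Hunk 4: at line 5 remove [kiask] add [rll,zvf] -> 16 lines: gsxrv kfkz pgtmy knog cbwq rll zvf spba wucz jod izfzh cdvwt njaep znvf xgqt mpv
Hunk 5: at line 6 remove [spba,wucz] add [yeb,bvr,wcbqp] -> 17 lines: gsxrv kfkz pgtmy knog cbwq rll zvf yeb bvr wcbqp jod izfzh cdvwt njaep znvf xgqt mpv
Hunk 6: at line 8 remove [wcbqp,jod] add [jekd] -> 16 lines: gsxrv kfkz pgtmy knog cbwq rll zvf yeb bvr jekd izfzh cdvwt njaep znvf xgqt mpv
Hunk 7: at line 9 remove [izfzh] add [xck] -> 16 lines: gsxrv kfkz pgtmy knog cbwq rll zvf yeb bvr jekd xck cdvwt njaep znvf xgqt mpv
Final line 5: cbwq

Answer: cbwq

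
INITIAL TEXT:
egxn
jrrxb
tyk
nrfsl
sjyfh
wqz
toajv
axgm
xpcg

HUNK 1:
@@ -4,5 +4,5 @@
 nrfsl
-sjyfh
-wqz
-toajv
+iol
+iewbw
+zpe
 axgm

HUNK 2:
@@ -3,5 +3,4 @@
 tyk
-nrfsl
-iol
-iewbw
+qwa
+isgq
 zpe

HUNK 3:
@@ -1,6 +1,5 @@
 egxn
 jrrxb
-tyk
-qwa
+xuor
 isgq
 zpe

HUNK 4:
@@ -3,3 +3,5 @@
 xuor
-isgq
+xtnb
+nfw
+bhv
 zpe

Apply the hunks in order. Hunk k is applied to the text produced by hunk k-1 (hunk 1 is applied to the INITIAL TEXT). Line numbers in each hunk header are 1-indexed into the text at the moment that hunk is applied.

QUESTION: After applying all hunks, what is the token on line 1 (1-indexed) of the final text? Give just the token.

Hunk 1: at line 4 remove [sjyfh,wqz,toajv] add [iol,iewbw,zpe] -> 9 lines: egxn jrrxb tyk nrfsl iol iewbw zpe axgm xpcg
Hunk 2: at line 3 remove [nrfsl,iol,iewbw] add [qwa,isgq] -> 8 lines: egxn jrrxb tyk qwa isgq zpe axgm xpcg
Hunk 3: at line 1 remove [tyk,qwa] add [xuor] -> 7 lines: egxn jrrxb xuor isgq zpe axgm xpcg
Hunk 4: at line 3 remove [isgq] add [xtnb,nfw,bhv] -> 9 lines: egxn jrrxb xuor xtnb nfw bhv zpe axgm xpcg
Final line 1: egxn

Answer: egxn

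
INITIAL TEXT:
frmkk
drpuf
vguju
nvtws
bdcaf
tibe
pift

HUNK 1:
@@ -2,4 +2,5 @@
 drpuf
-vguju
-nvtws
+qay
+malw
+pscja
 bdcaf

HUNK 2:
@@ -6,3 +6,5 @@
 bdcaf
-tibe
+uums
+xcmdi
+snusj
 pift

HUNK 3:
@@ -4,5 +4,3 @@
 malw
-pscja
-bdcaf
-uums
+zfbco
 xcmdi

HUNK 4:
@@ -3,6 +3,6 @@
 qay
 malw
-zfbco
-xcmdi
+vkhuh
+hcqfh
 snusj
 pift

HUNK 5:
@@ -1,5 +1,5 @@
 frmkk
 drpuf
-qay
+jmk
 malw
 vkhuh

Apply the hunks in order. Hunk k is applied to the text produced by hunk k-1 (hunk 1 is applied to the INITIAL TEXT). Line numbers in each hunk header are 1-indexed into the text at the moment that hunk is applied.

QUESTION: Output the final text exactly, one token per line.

Hunk 1: at line 2 remove [vguju,nvtws] add [qay,malw,pscja] -> 8 lines: frmkk drpuf qay malw pscja bdcaf tibe pift
Hunk 2: at line 6 remove [tibe] add [uums,xcmdi,snusj] -> 10 lines: frmkk drpuf qay malw pscja bdcaf uums xcmdi snusj pift
Hunk 3: at line 4 remove [pscja,bdcaf,uums] add [zfbco] -> 8 lines: frmkk drpuf qay malw zfbco xcmdi snusj pift
Hunk 4: at line 3 remove [zfbco,xcmdi] add [vkhuh,hcqfh] -> 8 lines: frmkk drpuf qay malw vkhuh hcqfh snusj pift
Hunk 5: at line 1 remove [qay] add [jmk] -> 8 lines: frmkk drpuf jmk malw vkhuh hcqfh snusj pift

Answer: frmkk
drpuf
jmk
malw
vkhuh
hcqfh
snusj
pift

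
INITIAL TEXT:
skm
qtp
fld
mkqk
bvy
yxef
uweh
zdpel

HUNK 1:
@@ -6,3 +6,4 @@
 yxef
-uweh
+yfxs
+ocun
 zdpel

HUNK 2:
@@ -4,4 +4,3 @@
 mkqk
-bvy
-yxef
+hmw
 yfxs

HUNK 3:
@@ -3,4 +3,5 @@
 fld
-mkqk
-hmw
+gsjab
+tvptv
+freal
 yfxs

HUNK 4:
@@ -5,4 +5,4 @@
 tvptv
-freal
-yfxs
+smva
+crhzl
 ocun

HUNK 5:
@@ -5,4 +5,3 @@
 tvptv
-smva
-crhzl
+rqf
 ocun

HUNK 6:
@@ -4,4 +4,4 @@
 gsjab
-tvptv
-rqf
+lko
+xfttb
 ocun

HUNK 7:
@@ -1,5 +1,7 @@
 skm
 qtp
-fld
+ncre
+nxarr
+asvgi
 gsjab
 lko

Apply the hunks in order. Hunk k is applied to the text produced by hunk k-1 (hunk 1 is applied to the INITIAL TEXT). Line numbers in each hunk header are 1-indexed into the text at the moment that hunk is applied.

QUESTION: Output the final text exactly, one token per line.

Hunk 1: at line 6 remove [uweh] add [yfxs,ocun] -> 9 lines: skm qtp fld mkqk bvy yxef yfxs ocun zdpel
Hunk 2: at line 4 remove [bvy,yxef] add [hmw] -> 8 lines: skm qtp fld mkqk hmw yfxs ocun zdpel
Hunk 3: at line 3 remove [mkqk,hmw] add [gsjab,tvptv,freal] -> 9 lines: skm qtp fld gsjab tvptv freal yfxs ocun zdpel
Hunk 4: at line 5 remove [freal,yfxs] add [smva,crhzl] -> 9 lines: skm qtp fld gsjab tvptv smva crhzl ocun zdpel
Hunk 5: at line 5 remove [smva,crhzl] add [rqf] -> 8 lines: skm qtp fld gsjab tvptv rqf ocun zdpel
Hunk 6: at line 4 remove [tvptv,rqf] add [lko,xfttb] -> 8 lines: skm qtp fld gsjab lko xfttb ocun zdpel
Hunk 7: at line 1 remove [fld] add [ncre,nxarr,asvgi] -> 10 lines: skm qtp ncre nxarr asvgi gsjab lko xfttb ocun zdpel

Answer: skm
qtp
ncre
nxarr
asvgi
gsjab
lko
xfttb
ocun
zdpel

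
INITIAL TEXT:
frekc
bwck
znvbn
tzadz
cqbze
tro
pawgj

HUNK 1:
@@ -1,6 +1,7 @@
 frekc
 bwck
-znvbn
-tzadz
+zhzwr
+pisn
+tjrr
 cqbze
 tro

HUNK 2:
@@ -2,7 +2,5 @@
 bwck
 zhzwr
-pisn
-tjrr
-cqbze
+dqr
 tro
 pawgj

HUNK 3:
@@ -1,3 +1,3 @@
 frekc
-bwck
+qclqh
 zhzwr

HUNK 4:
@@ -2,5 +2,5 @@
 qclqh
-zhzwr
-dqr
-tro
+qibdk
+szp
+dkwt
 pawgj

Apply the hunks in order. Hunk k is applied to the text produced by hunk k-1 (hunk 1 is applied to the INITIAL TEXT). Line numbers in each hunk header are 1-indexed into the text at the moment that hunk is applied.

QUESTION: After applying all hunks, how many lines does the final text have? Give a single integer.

Answer: 6

Derivation:
Hunk 1: at line 1 remove [znvbn,tzadz] add [zhzwr,pisn,tjrr] -> 8 lines: frekc bwck zhzwr pisn tjrr cqbze tro pawgj
Hunk 2: at line 2 remove [pisn,tjrr,cqbze] add [dqr] -> 6 lines: frekc bwck zhzwr dqr tro pawgj
Hunk 3: at line 1 remove [bwck] add [qclqh] -> 6 lines: frekc qclqh zhzwr dqr tro pawgj
Hunk 4: at line 2 remove [zhzwr,dqr,tro] add [qibdk,szp,dkwt] -> 6 lines: frekc qclqh qibdk szp dkwt pawgj
Final line count: 6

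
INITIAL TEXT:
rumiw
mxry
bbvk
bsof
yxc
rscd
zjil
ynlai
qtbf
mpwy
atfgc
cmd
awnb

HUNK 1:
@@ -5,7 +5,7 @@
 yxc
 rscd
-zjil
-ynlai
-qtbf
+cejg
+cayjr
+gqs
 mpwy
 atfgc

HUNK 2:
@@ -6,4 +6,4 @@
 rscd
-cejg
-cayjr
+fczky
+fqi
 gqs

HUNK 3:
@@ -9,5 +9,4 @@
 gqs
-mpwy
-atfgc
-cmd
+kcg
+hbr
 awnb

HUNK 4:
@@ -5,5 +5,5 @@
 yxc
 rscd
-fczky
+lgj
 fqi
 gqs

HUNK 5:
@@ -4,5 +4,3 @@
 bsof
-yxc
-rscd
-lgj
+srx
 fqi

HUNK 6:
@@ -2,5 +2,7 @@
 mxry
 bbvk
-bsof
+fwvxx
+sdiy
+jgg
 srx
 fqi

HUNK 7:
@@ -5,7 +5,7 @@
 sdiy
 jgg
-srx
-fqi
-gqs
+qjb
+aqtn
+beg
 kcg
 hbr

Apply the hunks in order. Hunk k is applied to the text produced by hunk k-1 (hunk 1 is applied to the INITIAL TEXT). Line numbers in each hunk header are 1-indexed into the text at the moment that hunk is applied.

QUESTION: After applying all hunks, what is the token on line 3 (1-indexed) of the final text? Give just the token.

Hunk 1: at line 5 remove [zjil,ynlai,qtbf] add [cejg,cayjr,gqs] -> 13 lines: rumiw mxry bbvk bsof yxc rscd cejg cayjr gqs mpwy atfgc cmd awnb
Hunk 2: at line 6 remove [cejg,cayjr] add [fczky,fqi] -> 13 lines: rumiw mxry bbvk bsof yxc rscd fczky fqi gqs mpwy atfgc cmd awnb
Hunk 3: at line 9 remove [mpwy,atfgc,cmd] add [kcg,hbr] -> 12 lines: rumiw mxry bbvk bsof yxc rscd fczky fqi gqs kcg hbr awnb
Hunk 4: at line 5 remove [fczky] add [lgj] -> 12 lines: rumiw mxry bbvk bsof yxc rscd lgj fqi gqs kcg hbr awnb
Hunk 5: at line 4 remove [yxc,rscd,lgj] add [srx] -> 10 lines: rumiw mxry bbvk bsof srx fqi gqs kcg hbr awnb
Hunk 6: at line 2 remove [bsof] add [fwvxx,sdiy,jgg] -> 12 lines: rumiw mxry bbvk fwvxx sdiy jgg srx fqi gqs kcg hbr awnb
Hunk 7: at line 5 remove [srx,fqi,gqs] add [qjb,aqtn,beg] -> 12 lines: rumiw mxry bbvk fwvxx sdiy jgg qjb aqtn beg kcg hbr awnb
Final line 3: bbvk

Answer: bbvk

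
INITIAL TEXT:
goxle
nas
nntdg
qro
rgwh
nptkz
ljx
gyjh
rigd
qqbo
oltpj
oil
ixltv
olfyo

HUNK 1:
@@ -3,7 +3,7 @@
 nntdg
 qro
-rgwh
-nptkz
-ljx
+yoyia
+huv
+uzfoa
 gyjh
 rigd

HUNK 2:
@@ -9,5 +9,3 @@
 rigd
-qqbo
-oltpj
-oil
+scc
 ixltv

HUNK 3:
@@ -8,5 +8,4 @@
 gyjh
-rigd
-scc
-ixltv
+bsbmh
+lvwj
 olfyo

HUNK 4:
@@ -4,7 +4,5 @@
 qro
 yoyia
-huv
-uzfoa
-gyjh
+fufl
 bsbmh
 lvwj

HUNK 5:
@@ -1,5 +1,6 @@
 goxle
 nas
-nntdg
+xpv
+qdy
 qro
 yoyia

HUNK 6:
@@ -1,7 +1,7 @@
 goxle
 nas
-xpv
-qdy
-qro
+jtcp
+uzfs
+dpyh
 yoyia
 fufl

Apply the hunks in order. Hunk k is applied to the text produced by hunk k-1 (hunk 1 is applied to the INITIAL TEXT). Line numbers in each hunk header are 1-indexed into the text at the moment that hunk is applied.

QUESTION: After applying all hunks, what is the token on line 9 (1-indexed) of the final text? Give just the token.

Hunk 1: at line 3 remove [rgwh,nptkz,ljx] add [yoyia,huv,uzfoa] -> 14 lines: goxle nas nntdg qro yoyia huv uzfoa gyjh rigd qqbo oltpj oil ixltv olfyo
Hunk 2: at line 9 remove [qqbo,oltpj,oil] add [scc] -> 12 lines: goxle nas nntdg qro yoyia huv uzfoa gyjh rigd scc ixltv olfyo
Hunk 3: at line 8 remove [rigd,scc,ixltv] add [bsbmh,lvwj] -> 11 lines: goxle nas nntdg qro yoyia huv uzfoa gyjh bsbmh lvwj olfyo
Hunk 4: at line 4 remove [huv,uzfoa,gyjh] add [fufl] -> 9 lines: goxle nas nntdg qro yoyia fufl bsbmh lvwj olfyo
Hunk 5: at line 1 remove [nntdg] add [xpv,qdy] -> 10 lines: goxle nas xpv qdy qro yoyia fufl bsbmh lvwj olfyo
Hunk 6: at line 1 remove [xpv,qdy,qro] add [jtcp,uzfs,dpyh] -> 10 lines: goxle nas jtcp uzfs dpyh yoyia fufl bsbmh lvwj olfyo
Final line 9: lvwj

Answer: lvwj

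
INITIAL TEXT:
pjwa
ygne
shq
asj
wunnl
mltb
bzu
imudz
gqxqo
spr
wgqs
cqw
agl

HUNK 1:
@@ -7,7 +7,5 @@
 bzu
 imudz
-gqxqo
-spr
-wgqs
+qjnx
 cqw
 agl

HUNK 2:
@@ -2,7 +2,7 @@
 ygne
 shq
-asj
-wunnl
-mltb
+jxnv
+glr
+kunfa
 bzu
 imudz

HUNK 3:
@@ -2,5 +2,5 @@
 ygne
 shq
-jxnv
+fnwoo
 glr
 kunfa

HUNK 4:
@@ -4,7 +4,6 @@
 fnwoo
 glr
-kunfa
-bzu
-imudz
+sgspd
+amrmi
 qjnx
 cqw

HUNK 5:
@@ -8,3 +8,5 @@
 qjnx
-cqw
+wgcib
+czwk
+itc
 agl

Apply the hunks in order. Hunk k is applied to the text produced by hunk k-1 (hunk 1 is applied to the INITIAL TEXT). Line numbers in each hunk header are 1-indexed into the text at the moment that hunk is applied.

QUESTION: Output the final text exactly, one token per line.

Answer: pjwa
ygne
shq
fnwoo
glr
sgspd
amrmi
qjnx
wgcib
czwk
itc
agl

Derivation:
Hunk 1: at line 7 remove [gqxqo,spr,wgqs] add [qjnx] -> 11 lines: pjwa ygne shq asj wunnl mltb bzu imudz qjnx cqw agl
Hunk 2: at line 2 remove [asj,wunnl,mltb] add [jxnv,glr,kunfa] -> 11 lines: pjwa ygne shq jxnv glr kunfa bzu imudz qjnx cqw agl
Hunk 3: at line 2 remove [jxnv] add [fnwoo] -> 11 lines: pjwa ygne shq fnwoo glr kunfa bzu imudz qjnx cqw agl
Hunk 4: at line 4 remove [kunfa,bzu,imudz] add [sgspd,amrmi] -> 10 lines: pjwa ygne shq fnwoo glr sgspd amrmi qjnx cqw agl
Hunk 5: at line 8 remove [cqw] add [wgcib,czwk,itc] -> 12 lines: pjwa ygne shq fnwoo glr sgspd amrmi qjnx wgcib czwk itc agl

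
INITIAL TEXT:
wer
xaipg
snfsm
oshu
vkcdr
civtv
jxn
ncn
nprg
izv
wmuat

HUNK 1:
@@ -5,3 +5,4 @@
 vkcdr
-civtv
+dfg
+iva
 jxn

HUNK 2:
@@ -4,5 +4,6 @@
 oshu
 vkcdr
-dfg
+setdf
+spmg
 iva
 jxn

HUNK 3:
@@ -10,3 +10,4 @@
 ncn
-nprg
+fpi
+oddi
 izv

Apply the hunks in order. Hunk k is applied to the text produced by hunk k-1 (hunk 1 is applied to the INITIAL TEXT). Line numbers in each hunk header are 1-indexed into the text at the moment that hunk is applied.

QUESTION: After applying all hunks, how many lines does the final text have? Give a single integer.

Answer: 14

Derivation:
Hunk 1: at line 5 remove [civtv] add [dfg,iva] -> 12 lines: wer xaipg snfsm oshu vkcdr dfg iva jxn ncn nprg izv wmuat
Hunk 2: at line 4 remove [dfg] add [setdf,spmg] -> 13 lines: wer xaipg snfsm oshu vkcdr setdf spmg iva jxn ncn nprg izv wmuat
Hunk 3: at line 10 remove [nprg] add [fpi,oddi] -> 14 lines: wer xaipg snfsm oshu vkcdr setdf spmg iva jxn ncn fpi oddi izv wmuat
Final line count: 14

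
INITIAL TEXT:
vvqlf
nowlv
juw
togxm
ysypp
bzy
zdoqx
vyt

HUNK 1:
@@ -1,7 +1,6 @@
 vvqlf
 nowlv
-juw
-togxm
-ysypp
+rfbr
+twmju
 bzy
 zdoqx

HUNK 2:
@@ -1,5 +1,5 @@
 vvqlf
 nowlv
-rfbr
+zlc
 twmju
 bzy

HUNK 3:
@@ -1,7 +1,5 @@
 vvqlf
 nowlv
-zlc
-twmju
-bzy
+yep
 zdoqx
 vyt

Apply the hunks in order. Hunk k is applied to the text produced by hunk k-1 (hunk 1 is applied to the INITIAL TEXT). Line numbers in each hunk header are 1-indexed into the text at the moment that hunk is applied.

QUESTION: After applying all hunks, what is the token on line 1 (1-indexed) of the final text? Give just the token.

Hunk 1: at line 1 remove [juw,togxm,ysypp] add [rfbr,twmju] -> 7 lines: vvqlf nowlv rfbr twmju bzy zdoqx vyt
Hunk 2: at line 1 remove [rfbr] add [zlc] -> 7 lines: vvqlf nowlv zlc twmju bzy zdoqx vyt
Hunk 3: at line 1 remove [zlc,twmju,bzy] add [yep] -> 5 lines: vvqlf nowlv yep zdoqx vyt
Final line 1: vvqlf

Answer: vvqlf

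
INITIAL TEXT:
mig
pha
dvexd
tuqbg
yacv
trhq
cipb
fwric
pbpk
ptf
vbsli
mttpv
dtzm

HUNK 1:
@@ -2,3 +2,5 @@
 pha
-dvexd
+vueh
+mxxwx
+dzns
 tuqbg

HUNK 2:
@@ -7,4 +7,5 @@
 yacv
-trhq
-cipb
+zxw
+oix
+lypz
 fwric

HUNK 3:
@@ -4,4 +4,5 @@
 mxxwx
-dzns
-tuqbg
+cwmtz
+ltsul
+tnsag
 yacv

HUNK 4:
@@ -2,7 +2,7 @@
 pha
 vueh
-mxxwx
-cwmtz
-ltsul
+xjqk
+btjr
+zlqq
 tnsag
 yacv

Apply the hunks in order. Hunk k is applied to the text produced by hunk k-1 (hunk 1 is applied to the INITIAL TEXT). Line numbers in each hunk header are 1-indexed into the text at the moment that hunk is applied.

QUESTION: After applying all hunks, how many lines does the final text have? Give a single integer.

Hunk 1: at line 2 remove [dvexd] add [vueh,mxxwx,dzns] -> 15 lines: mig pha vueh mxxwx dzns tuqbg yacv trhq cipb fwric pbpk ptf vbsli mttpv dtzm
Hunk 2: at line 7 remove [trhq,cipb] add [zxw,oix,lypz] -> 16 lines: mig pha vueh mxxwx dzns tuqbg yacv zxw oix lypz fwric pbpk ptf vbsli mttpv dtzm
Hunk 3: at line 4 remove [dzns,tuqbg] add [cwmtz,ltsul,tnsag] -> 17 lines: mig pha vueh mxxwx cwmtz ltsul tnsag yacv zxw oix lypz fwric pbpk ptf vbsli mttpv dtzm
Hunk 4: at line 2 remove [mxxwx,cwmtz,ltsul] add [xjqk,btjr,zlqq] -> 17 lines: mig pha vueh xjqk btjr zlqq tnsag yacv zxw oix lypz fwric pbpk ptf vbsli mttpv dtzm
Final line count: 17

Answer: 17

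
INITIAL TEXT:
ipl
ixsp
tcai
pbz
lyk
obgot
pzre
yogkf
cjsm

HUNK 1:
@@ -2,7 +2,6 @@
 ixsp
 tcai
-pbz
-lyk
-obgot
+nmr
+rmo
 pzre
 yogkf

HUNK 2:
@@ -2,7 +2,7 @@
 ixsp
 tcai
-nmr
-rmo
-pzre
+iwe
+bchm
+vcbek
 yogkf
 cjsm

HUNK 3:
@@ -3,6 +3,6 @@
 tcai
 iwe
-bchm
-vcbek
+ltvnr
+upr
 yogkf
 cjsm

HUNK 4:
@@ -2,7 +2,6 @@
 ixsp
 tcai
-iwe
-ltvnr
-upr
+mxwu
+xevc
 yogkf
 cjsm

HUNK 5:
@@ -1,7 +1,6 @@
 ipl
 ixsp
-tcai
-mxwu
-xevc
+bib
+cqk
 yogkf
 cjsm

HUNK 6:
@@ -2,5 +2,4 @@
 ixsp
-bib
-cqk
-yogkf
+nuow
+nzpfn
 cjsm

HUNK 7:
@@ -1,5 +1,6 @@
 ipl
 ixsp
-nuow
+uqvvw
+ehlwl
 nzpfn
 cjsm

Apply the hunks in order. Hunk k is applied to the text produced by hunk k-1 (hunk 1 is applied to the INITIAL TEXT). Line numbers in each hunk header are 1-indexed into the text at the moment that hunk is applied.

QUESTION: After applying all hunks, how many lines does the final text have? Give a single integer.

Answer: 6

Derivation:
Hunk 1: at line 2 remove [pbz,lyk,obgot] add [nmr,rmo] -> 8 lines: ipl ixsp tcai nmr rmo pzre yogkf cjsm
Hunk 2: at line 2 remove [nmr,rmo,pzre] add [iwe,bchm,vcbek] -> 8 lines: ipl ixsp tcai iwe bchm vcbek yogkf cjsm
Hunk 3: at line 3 remove [bchm,vcbek] add [ltvnr,upr] -> 8 lines: ipl ixsp tcai iwe ltvnr upr yogkf cjsm
Hunk 4: at line 2 remove [iwe,ltvnr,upr] add [mxwu,xevc] -> 7 lines: ipl ixsp tcai mxwu xevc yogkf cjsm
Hunk 5: at line 1 remove [tcai,mxwu,xevc] add [bib,cqk] -> 6 lines: ipl ixsp bib cqk yogkf cjsm
Hunk 6: at line 2 remove [bib,cqk,yogkf] add [nuow,nzpfn] -> 5 lines: ipl ixsp nuow nzpfn cjsm
Hunk 7: at line 1 remove [nuow] add [uqvvw,ehlwl] -> 6 lines: ipl ixsp uqvvw ehlwl nzpfn cjsm
Final line count: 6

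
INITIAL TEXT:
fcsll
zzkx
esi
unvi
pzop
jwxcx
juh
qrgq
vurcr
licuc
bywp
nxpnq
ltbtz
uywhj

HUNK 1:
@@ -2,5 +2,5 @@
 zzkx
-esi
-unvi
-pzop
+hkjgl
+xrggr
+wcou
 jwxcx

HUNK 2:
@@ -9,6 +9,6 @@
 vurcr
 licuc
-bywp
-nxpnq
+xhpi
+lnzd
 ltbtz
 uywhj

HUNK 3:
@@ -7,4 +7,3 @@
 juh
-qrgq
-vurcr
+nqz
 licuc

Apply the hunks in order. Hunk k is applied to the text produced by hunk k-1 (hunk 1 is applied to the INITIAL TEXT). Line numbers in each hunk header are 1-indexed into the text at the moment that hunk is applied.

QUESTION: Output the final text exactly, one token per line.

Hunk 1: at line 2 remove [esi,unvi,pzop] add [hkjgl,xrggr,wcou] -> 14 lines: fcsll zzkx hkjgl xrggr wcou jwxcx juh qrgq vurcr licuc bywp nxpnq ltbtz uywhj
Hunk 2: at line 9 remove [bywp,nxpnq] add [xhpi,lnzd] -> 14 lines: fcsll zzkx hkjgl xrggr wcou jwxcx juh qrgq vurcr licuc xhpi lnzd ltbtz uywhj
Hunk 3: at line 7 remove [qrgq,vurcr] add [nqz] -> 13 lines: fcsll zzkx hkjgl xrggr wcou jwxcx juh nqz licuc xhpi lnzd ltbtz uywhj

Answer: fcsll
zzkx
hkjgl
xrggr
wcou
jwxcx
juh
nqz
licuc
xhpi
lnzd
ltbtz
uywhj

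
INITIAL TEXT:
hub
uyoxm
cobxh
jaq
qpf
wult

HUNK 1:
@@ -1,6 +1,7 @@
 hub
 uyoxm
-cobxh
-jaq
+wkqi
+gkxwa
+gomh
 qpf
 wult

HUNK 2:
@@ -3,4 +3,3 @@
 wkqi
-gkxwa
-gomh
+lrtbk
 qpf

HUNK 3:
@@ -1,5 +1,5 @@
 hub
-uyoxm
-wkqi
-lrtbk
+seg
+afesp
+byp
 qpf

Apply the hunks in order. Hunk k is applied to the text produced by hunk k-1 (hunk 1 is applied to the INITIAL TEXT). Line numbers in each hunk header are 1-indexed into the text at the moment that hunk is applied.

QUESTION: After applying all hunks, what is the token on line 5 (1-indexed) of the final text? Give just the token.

Answer: qpf

Derivation:
Hunk 1: at line 1 remove [cobxh,jaq] add [wkqi,gkxwa,gomh] -> 7 lines: hub uyoxm wkqi gkxwa gomh qpf wult
Hunk 2: at line 3 remove [gkxwa,gomh] add [lrtbk] -> 6 lines: hub uyoxm wkqi lrtbk qpf wult
Hunk 3: at line 1 remove [uyoxm,wkqi,lrtbk] add [seg,afesp,byp] -> 6 lines: hub seg afesp byp qpf wult
Final line 5: qpf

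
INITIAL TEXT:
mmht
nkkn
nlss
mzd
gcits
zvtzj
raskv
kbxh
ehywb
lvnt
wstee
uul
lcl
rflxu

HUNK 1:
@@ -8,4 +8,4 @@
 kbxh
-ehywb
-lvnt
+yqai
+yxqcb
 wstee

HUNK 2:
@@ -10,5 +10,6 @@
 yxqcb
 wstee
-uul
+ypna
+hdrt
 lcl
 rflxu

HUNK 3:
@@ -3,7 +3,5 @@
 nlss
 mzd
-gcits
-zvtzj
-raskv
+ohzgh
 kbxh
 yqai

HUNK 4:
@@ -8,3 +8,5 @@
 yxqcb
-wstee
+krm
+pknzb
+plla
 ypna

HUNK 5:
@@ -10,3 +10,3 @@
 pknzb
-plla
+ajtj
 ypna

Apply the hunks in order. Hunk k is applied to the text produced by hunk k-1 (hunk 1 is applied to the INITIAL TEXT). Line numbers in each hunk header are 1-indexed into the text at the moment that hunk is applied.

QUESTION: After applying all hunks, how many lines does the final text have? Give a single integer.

Hunk 1: at line 8 remove [ehywb,lvnt] add [yqai,yxqcb] -> 14 lines: mmht nkkn nlss mzd gcits zvtzj raskv kbxh yqai yxqcb wstee uul lcl rflxu
Hunk 2: at line 10 remove [uul] add [ypna,hdrt] -> 15 lines: mmht nkkn nlss mzd gcits zvtzj raskv kbxh yqai yxqcb wstee ypna hdrt lcl rflxu
Hunk 3: at line 3 remove [gcits,zvtzj,raskv] add [ohzgh] -> 13 lines: mmht nkkn nlss mzd ohzgh kbxh yqai yxqcb wstee ypna hdrt lcl rflxu
Hunk 4: at line 8 remove [wstee] add [krm,pknzb,plla] -> 15 lines: mmht nkkn nlss mzd ohzgh kbxh yqai yxqcb krm pknzb plla ypna hdrt lcl rflxu
Hunk 5: at line 10 remove [plla] add [ajtj] -> 15 lines: mmht nkkn nlss mzd ohzgh kbxh yqai yxqcb krm pknzb ajtj ypna hdrt lcl rflxu
Final line count: 15

Answer: 15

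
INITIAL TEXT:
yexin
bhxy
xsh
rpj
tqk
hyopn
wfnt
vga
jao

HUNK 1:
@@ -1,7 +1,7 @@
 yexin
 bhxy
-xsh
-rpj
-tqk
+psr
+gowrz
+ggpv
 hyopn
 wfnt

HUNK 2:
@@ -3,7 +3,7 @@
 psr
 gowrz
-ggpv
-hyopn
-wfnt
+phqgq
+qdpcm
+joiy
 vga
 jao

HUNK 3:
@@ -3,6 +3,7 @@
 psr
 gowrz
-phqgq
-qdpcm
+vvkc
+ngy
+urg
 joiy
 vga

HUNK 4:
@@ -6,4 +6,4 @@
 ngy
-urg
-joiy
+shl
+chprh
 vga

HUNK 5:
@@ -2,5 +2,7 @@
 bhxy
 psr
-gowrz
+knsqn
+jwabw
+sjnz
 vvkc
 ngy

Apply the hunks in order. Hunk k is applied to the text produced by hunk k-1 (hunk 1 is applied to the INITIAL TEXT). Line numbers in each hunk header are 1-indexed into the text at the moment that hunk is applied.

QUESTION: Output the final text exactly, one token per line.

Answer: yexin
bhxy
psr
knsqn
jwabw
sjnz
vvkc
ngy
shl
chprh
vga
jao

Derivation:
Hunk 1: at line 1 remove [xsh,rpj,tqk] add [psr,gowrz,ggpv] -> 9 lines: yexin bhxy psr gowrz ggpv hyopn wfnt vga jao
Hunk 2: at line 3 remove [ggpv,hyopn,wfnt] add [phqgq,qdpcm,joiy] -> 9 lines: yexin bhxy psr gowrz phqgq qdpcm joiy vga jao
Hunk 3: at line 3 remove [phqgq,qdpcm] add [vvkc,ngy,urg] -> 10 lines: yexin bhxy psr gowrz vvkc ngy urg joiy vga jao
Hunk 4: at line 6 remove [urg,joiy] add [shl,chprh] -> 10 lines: yexin bhxy psr gowrz vvkc ngy shl chprh vga jao
Hunk 5: at line 2 remove [gowrz] add [knsqn,jwabw,sjnz] -> 12 lines: yexin bhxy psr knsqn jwabw sjnz vvkc ngy shl chprh vga jao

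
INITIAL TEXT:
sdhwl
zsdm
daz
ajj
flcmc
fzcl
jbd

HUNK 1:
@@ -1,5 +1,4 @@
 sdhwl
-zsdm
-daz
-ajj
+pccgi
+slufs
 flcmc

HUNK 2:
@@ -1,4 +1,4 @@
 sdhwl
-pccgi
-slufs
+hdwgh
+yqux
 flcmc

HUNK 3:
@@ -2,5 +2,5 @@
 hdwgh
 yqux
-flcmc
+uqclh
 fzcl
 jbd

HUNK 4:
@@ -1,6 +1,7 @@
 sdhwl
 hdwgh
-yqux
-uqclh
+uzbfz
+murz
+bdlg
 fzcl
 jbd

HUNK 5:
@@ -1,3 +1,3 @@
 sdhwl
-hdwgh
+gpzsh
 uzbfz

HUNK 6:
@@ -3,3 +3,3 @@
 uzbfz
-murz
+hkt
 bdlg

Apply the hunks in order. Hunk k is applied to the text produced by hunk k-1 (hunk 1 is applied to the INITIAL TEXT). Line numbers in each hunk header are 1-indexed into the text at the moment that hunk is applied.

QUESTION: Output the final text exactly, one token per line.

Hunk 1: at line 1 remove [zsdm,daz,ajj] add [pccgi,slufs] -> 6 lines: sdhwl pccgi slufs flcmc fzcl jbd
Hunk 2: at line 1 remove [pccgi,slufs] add [hdwgh,yqux] -> 6 lines: sdhwl hdwgh yqux flcmc fzcl jbd
Hunk 3: at line 2 remove [flcmc] add [uqclh] -> 6 lines: sdhwl hdwgh yqux uqclh fzcl jbd
Hunk 4: at line 1 remove [yqux,uqclh] add [uzbfz,murz,bdlg] -> 7 lines: sdhwl hdwgh uzbfz murz bdlg fzcl jbd
Hunk 5: at line 1 remove [hdwgh] add [gpzsh] -> 7 lines: sdhwl gpzsh uzbfz murz bdlg fzcl jbd
Hunk 6: at line 3 remove [murz] add [hkt] -> 7 lines: sdhwl gpzsh uzbfz hkt bdlg fzcl jbd

Answer: sdhwl
gpzsh
uzbfz
hkt
bdlg
fzcl
jbd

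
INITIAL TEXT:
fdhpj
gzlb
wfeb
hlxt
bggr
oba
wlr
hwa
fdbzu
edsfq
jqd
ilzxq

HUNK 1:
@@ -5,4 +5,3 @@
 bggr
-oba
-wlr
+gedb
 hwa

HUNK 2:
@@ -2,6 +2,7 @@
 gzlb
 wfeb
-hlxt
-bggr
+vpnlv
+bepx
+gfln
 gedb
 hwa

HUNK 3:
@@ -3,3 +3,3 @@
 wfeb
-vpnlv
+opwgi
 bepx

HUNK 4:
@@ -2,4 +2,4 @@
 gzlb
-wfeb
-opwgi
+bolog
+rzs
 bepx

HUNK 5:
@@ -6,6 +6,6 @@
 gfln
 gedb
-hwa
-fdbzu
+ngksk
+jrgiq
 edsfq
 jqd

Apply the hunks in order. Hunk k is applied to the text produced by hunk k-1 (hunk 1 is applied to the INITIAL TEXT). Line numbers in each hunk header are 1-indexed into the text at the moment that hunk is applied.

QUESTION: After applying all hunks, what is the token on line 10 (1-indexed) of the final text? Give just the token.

Answer: edsfq

Derivation:
Hunk 1: at line 5 remove [oba,wlr] add [gedb] -> 11 lines: fdhpj gzlb wfeb hlxt bggr gedb hwa fdbzu edsfq jqd ilzxq
Hunk 2: at line 2 remove [hlxt,bggr] add [vpnlv,bepx,gfln] -> 12 lines: fdhpj gzlb wfeb vpnlv bepx gfln gedb hwa fdbzu edsfq jqd ilzxq
Hunk 3: at line 3 remove [vpnlv] add [opwgi] -> 12 lines: fdhpj gzlb wfeb opwgi bepx gfln gedb hwa fdbzu edsfq jqd ilzxq
Hunk 4: at line 2 remove [wfeb,opwgi] add [bolog,rzs] -> 12 lines: fdhpj gzlb bolog rzs bepx gfln gedb hwa fdbzu edsfq jqd ilzxq
Hunk 5: at line 6 remove [hwa,fdbzu] add [ngksk,jrgiq] -> 12 lines: fdhpj gzlb bolog rzs bepx gfln gedb ngksk jrgiq edsfq jqd ilzxq
Final line 10: edsfq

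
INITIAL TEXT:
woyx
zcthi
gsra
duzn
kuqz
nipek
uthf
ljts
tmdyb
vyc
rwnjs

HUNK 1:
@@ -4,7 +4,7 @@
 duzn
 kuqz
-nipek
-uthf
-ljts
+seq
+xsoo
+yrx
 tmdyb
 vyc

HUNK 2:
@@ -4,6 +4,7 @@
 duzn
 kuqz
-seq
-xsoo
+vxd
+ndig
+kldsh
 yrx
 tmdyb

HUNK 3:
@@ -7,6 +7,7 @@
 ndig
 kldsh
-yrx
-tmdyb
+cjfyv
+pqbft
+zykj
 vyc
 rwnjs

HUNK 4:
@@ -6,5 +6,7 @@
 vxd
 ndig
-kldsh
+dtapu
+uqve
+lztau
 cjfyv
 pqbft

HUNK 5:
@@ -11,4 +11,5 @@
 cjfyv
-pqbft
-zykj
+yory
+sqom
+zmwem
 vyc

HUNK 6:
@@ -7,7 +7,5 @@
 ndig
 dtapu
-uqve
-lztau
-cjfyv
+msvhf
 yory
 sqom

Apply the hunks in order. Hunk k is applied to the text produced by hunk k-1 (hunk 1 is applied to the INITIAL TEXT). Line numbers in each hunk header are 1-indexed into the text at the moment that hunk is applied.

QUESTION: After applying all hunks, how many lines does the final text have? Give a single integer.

Hunk 1: at line 4 remove [nipek,uthf,ljts] add [seq,xsoo,yrx] -> 11 lines: woyx zcthi gsra duzn kuqz seq xsoo yrx tmdyb vyc rwnjs
Hunk 2: at line 4 remove [seq,xsoo] add [vxd,ndig,kldsh] -> 12 lines: woyx zcthi gsra duzn kuqz vxd ndig kldsh yrx tmdyb vyc rwnjs
Hunk 3: at line 7 remove [yrx,tmdyb] add [cjfyv,pqbft,zykj] -> 13 lines: woyx zcthi gsra duzn kuqz vxd ndig kldsh cjfyv pqbft zykj vyc rwnjs
Hunk 4: at line 6 remove [kldsh] add [dtapu,uqve,lztau] -> 15 lines: woyx zcthi gsra duzn kuqz vxd ndig dtapu uqve lztau cjfyv pqbft zykj vyc rwnjs
Hunk 5: at line 11 remove [pqbft,zykj] add [yory,sqom,zmwem] -> 16 lines: woyx zcthi gsra duzn kuqz vxd ndig dtapu uqve lztau cjfyv yory sqom zmwem vyc rwnjs
Hunk 6: at line 7 remove [uqve,lztau,cjfyv] add [msvhf] -> 14 lines: woyx zcthi gsra duzn kuqz vxd ndig dtapu msvhf yory sqom zmwem vyc rwnjs
Final line count: 14

Answer: 14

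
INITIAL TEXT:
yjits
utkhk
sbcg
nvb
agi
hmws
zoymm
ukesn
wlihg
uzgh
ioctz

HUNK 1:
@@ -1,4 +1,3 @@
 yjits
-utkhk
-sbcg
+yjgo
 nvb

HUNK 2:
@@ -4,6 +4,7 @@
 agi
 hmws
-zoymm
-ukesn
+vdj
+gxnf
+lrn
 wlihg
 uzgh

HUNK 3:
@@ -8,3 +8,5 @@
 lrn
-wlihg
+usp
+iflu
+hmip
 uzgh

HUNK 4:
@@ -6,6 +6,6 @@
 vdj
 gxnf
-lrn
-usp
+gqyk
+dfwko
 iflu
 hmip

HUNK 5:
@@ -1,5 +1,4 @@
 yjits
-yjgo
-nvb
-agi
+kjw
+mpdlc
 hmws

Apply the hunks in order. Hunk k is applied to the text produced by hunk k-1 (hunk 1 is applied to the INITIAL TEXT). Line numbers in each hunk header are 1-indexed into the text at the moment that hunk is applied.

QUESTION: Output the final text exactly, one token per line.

Answer: yjits
kjw
mpdlc
hmws
vdj
gxnf
gqyk
dfwko
iflu
hmip
uzgh
ioctz

Derivation:
Hunk 1: at line 1 remove [utkhk,sbcg] add [yjgo] -> 10 lines: yjits yjgo nvb agi hmws zoymm ukesn wlihg uzgh ioctz
Hunk 2: at line 4 remove [zoymm,ukesn] add [vdj,gxnf,lrn] -> 11 lines: yjits yjgo nvb agi hmws vdj gxnf lrn wlihg uzgh ioctz
Hunk 3: at line 8 remove [wlihg] add [usp,iflu,hmip] -> 13 lines: yjits yjgo nvb agi hmws vdj gxnf lrn usp iflu hmip uzgh ioctz
Hunk 4: at line 6 remove [lrn,usp] add [gqyk,dfwko] -> 13 lines: yjits yjgo nvb agi hmws vdj gxnf gqyk dfwko iflu hmip uzgh ioctz
Hunk 5: at line 1 remove [yjgo,nvb,agi] add [kjw,mpdlc] -> 12 lines: yjits kjw mpdlc hmws vdj gxnf gqyk dfwko iflu hmip uzgh ioctz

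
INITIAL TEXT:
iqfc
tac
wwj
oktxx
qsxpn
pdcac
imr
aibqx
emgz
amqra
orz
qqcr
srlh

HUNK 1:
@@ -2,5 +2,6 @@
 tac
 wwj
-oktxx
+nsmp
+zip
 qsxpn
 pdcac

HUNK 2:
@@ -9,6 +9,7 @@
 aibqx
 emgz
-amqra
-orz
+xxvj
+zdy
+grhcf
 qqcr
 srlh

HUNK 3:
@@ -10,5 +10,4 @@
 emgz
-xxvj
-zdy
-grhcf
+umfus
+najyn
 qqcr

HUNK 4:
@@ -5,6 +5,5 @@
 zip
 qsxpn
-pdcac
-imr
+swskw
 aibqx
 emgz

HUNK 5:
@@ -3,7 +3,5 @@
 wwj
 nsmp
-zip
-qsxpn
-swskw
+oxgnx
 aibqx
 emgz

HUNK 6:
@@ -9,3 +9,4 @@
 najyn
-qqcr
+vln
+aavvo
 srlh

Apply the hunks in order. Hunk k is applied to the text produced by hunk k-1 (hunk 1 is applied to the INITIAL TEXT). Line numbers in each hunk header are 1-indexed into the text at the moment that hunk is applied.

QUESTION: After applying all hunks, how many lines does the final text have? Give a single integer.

Hunk 1: at line 2 remove [oktxx] add [nsmp,zip] -> 14 lines: iqfc tac wwj nsmp zip qsxpn pdcac imr aibqx emgz amqra orz qqcr srlh
Hunk 2: at line 9 remove [amqra,orz] add [xxvj,zdy,grhcf] -> 15 lines: iqfc tac wwj nsmp zip qsxpn pdcac imr aibqx emgz xxvj zdy grhcf qqcr srlh
Hunk 3: at line 10 remove [xxvj,zdy,grhcf] add [umfus,najyn] -> 14 lines: iqfc tac wwj nsmp zip qsxpn pdcac imr aibqx emgz umfus najyn qqcr srlh
Hunk 4: at line 5 remove [pdcac,imr] add [swskw] -> 13 lines: iqfc tac wwj nsmp zip qsxpn swskw aibqx emgz umfus najyn qqcr srlh
Hunk 5: at line 3 remove [zip,qsxpn,swskw] add [oxgnx] -> 11 lines: iqfc tac wwj nsmp oxgnx aibqx emgz umfus najyn qqcr srlh
Hunk 6: at line 9 remove [qqcr] add [vln,aavvo] -> 12 lines: iqfc tac wwj nsmp oxgnx aibqx emgz umfus najyn vln aavvo srlh
Final line count: 12

Answer: 12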